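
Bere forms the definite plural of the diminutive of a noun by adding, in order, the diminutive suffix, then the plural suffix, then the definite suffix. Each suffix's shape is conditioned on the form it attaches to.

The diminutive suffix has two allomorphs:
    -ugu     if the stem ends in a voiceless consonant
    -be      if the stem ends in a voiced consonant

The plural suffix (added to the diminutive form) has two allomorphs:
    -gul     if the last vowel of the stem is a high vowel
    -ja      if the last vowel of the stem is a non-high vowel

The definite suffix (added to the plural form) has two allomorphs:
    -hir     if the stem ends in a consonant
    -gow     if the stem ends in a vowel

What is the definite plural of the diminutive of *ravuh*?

ravuhugugulhir

Since the final consonant of *ravuh* is /h/ (voiceless), it takes -ugu, giving *ravuhugu*.
Since the last vowel of the diminutive form *ravuhugu* is /u/ (a high vowel), it takes -gul, giving *ravuhugugul*.
Since the final sound of the plural form *ravuhugugul* is /l/ (a consonant), it takes -hir, giving *ravuhugugulhir*.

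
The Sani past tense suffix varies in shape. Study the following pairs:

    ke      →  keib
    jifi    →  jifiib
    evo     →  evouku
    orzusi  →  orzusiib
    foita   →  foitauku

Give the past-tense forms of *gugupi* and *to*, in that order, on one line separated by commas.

gugupiib, touku

The alternation tracks the last vowel of the stem — -ib when the last vowel of the stem is a front vowel (*ke*, *jifi*, *orzusi*); -uku when the last vowel of the stem is a back vowel (*evo*, *foita*).
*gugupi*: last vowel = /i/, a front vowel → -ib → *gugupiib*.
Since the last vowel of *to* is /o/ (a back vowel), it takes -uku, giving *touku*.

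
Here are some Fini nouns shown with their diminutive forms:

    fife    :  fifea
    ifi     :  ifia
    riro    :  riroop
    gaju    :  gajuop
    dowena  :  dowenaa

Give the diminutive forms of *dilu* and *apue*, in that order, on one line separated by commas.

diluop, apuea

The alternation tracks the last vowel of the stem — -op when the last vowel of the stem is a rounded vowel (*riro*, *gaju*); -a when the last vowel of the stem is an unrounded vowel (*fife*, *ifi*, *dowena*).
The last vowel of *dilu* is /u/, which is a rounded vowel, so the suffix is -op, giving *diluop*.
Since the last vowel of *apue* is /e/ (an unrounded vowel), it takes -a, giving *apuea*.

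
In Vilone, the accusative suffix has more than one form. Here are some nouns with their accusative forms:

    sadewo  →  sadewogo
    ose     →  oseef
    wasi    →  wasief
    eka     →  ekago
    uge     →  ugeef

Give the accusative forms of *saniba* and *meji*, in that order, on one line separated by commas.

Looking at the last vowel of each stem: -ef when the last vowel of the stem is a front vowel (*ose*, *wasi*, *uge*); -go when the last vowel of the stem is a back vowel (*sadewo*, *eka*).
*saniba* — last vowel /a/ (a back vowel) → -go → *sanibago*.
*meji*: last vowel = /i/, a front vowel → -ef → *mejief*.

sanibago, mejief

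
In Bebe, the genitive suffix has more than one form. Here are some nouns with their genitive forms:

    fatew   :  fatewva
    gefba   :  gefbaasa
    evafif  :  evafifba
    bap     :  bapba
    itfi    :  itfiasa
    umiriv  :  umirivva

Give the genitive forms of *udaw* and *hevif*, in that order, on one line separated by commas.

Looking at the final sound of each stem: -ba when the stem ends in a voiceless consonant (*evafif*, *bap*); -va when the stem ends in a voiced consonant (*fatew*, *umiriv*); -asa when the stem ends in a vowel (*gefba*, *itfi*).
*udaw* — final sound /w/ (a voiced consonant) → -va → *udawva*.
The final sound of *hevif* is /f/, which is a voiceless consonant, so the suffix is -ba, giving *hevifba*.

udawva, hevifba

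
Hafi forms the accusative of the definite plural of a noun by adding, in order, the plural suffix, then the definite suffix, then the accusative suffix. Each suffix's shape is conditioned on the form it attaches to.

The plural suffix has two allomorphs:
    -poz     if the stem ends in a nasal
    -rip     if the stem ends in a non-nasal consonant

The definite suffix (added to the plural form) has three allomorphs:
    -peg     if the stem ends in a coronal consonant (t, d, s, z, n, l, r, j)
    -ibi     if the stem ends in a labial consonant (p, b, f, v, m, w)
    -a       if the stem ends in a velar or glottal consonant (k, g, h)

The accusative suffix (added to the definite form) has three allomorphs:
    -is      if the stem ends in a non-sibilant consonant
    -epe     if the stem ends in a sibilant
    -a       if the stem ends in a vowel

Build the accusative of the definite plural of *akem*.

*akem* — final consonant /m/ (a nasal) → -poz → *akempoz*.
The plural form *akempoz* — final consonant /z/ (coronal) → -peg → *akempozpeg*.
Since the final sound of the definite form *akempozpeg* is /g/ (a non-sibilant consonant), it takes -is, giving *akempozpegis*.

akempozpegis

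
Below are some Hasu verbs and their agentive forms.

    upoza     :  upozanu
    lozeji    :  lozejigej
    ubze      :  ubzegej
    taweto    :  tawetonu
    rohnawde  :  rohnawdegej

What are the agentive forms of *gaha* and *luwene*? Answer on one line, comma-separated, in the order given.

The alternation tracks the last vowel of the stem — -gej when the last vowel of the stem is a front vowel (*lozeji*, *ubze*, *rohnawde*); -nu when the last vowel of the stem is a back vowel (*upoza*, *taweto*).
*gaha* — last vowel /a/ (a back vowel) → -nu → *gahanu*.
*luwene* — last vowel /e/ (a front vowel) → -gej → *luwenegej*.

gahanu, luwenegej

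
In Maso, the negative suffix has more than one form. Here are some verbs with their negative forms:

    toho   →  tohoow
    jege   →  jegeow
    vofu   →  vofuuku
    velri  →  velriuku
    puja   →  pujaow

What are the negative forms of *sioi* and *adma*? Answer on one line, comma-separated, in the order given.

Looking at the last vowel of each stem: -uku when the last vowel of the stem is a high vowel (*vofu*, *velri*); -ow when the last vowel of the stem is a non-high vowel (*toho*, *jege*, *puja*).
Since the last vowel of *sioi* is /i/ (a high vowel), it takes -uku, giving *sioiuku*.
*adma* — last vowel /a/ (a non-high vowel) → -ow → *admaow*.

sioiuku, admaow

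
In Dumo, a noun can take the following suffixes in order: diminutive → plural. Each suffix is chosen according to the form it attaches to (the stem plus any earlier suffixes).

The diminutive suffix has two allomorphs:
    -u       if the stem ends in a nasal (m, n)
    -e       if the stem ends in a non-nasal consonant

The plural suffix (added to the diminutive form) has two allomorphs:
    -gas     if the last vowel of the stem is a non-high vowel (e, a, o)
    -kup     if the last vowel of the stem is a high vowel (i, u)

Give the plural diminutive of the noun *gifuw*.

gifuwegas

Since the final consonant of *gifuw* is /w/ (non-nasal), it takes -e, giving *gifuwe*.
Since the last vowel of the diminutive form *gifuwe* is /e/ (a non-high vowel), it takes -gas, giving *gifuwegas*.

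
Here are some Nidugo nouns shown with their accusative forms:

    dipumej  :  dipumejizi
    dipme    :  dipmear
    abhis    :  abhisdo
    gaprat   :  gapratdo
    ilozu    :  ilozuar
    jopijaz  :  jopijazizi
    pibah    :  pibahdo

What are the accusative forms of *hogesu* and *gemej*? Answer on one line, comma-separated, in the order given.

The pattern is voicing of the final sound: -do when the stem ends in a voiceless consonant (*abhis*, *gaprat*, *pibah*); -izi when the stem ends in a voiced consonant (*dipumej*, *jopijaz*); -ar when the stem ends in a vowel (*dipme*, *ilozu*).
Since the final sound of *hogesu* is /u/ (a vowel), it takes -ar, giving *hogesuar*.
*gemej* — final sound /j/ (a voiced consonant) → -izi → *gemejizi*.

hogesuar, gemejizi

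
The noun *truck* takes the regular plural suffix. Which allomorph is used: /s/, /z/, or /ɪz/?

/s/

The stem *truck* ends in a voiceless non-sibilant consonant.
The plural suffix surfaces as /ɪz/ after sibilants, /s/ after other voiceless consonants, and /z/ after other voiced sounds.
So the plural -s on *truck* is pronounced /s/.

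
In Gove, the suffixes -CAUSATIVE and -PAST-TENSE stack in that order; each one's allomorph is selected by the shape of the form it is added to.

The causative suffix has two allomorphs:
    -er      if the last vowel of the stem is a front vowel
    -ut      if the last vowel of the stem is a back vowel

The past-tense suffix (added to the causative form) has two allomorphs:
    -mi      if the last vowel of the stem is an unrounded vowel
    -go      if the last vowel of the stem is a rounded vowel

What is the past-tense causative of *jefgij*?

jefgijermi

The last vowel of *jefgij* is /i/, which is a front vowel, so the causative suffix is -er, giving *jefgijer*.
The causative form *jefgijer* — last vowel /e/ (an unrounded vowel) → -mi → *jefgijermi*.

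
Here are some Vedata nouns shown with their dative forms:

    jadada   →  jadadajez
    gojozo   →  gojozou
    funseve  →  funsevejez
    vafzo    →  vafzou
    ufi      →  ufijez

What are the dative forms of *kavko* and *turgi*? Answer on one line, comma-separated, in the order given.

The suffix is conditioned by the last vowel: -u when the last vowel of the stem is a rounded vowel (*gojozo*, *vafzo*); -jez when the last vowel of the stem is an unrounded vowel (*jadada*, *funseve*, *ufi*).
*kavko*: last vowel = /o/, a rounded vowel → -u → *kavkou*.
The last vowel of *turgi* is /i/, which is an unrounded vowel, so the suffix is -jez, giving *turgijez*.

kavkou, turgijez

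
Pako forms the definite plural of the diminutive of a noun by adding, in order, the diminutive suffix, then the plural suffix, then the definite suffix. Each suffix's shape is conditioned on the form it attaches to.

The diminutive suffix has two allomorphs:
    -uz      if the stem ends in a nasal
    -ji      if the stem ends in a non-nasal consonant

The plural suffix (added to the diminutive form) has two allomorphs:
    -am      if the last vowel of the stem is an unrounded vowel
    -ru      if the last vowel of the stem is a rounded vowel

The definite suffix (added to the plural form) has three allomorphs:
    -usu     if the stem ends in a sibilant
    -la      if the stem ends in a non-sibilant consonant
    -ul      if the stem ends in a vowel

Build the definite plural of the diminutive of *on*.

onuzruul

*on* — final consonant /n/ (a nasal) → -uz → *onuz*.
Since the last vowel of the diminutive form *onuz* is /u/ (a rounded vowel), it takes -ru, giving *onuzru*.
The final sound of the plural form *onuzru* is /u/, which is a vowel, so the definite suffix is -ul, giving *onuzruul*.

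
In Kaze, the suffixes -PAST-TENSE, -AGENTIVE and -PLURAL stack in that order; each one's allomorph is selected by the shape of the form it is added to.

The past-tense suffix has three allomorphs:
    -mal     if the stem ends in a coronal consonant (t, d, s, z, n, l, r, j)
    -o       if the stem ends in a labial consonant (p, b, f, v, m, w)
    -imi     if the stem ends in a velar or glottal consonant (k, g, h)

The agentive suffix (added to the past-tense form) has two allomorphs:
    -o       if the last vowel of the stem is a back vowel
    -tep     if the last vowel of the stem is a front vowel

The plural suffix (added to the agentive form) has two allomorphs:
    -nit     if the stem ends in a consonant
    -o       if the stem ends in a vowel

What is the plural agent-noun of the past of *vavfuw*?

Since the final consonant of *vavfuw* is /w/ (labial), it takes -o, giving *vavfuwo*.
The last vowel of the past-tense form *vavfuwo* is /o/, which is a back vowel, so the agentive suffix is -o, giving *vavfuwoo*.
The agentive form *vavfuwoo* — final sound /o/ (a vowel) → -o → *vavfuwooo*.

vavfuwooo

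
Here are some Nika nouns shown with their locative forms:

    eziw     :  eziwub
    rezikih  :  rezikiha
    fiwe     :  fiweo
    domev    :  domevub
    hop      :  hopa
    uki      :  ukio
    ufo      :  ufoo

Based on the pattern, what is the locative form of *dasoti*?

dasotio

The pattern is voicing of the final sound: -a when the stem ends in a voiceless consonant (*rezikih*, *hop*); -ub when the stem ends in a voiced consonant (*eziw*, *domev*); -o when the stem ends in a vowel (*fiwe*, *uki*, *ufo*).
*dasoti* — final sound /i/ (a vowel) → -o → *dasotio*.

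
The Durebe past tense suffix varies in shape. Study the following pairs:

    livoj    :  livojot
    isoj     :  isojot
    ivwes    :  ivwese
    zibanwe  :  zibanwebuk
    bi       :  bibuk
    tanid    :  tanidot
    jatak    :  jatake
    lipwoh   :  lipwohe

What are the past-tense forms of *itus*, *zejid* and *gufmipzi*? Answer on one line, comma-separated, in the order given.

ituse, zejidot, gufmipzibuk

The pattern is voicing of the final sound: -e when the stem ends in a voiceless consonant (*ivwes*, *jatak*, *lipwoh*); -ot when the stem ends in a voiced consonant (*livoj*, *isoj*, *tanid*); -buk when the stem ends in a vowel (*zibanwe*, *bi*).
*itus*: final sound = /s/, a voiceless consonant → -e → *ituse*.
Since the final sound of *zejid* is /d/ (a voiced consonant), it takes -ot, giving *zejidot*.
*gufmipzi* — final sound /i/ (a vowel) → -buk → *gufmipzibuk*.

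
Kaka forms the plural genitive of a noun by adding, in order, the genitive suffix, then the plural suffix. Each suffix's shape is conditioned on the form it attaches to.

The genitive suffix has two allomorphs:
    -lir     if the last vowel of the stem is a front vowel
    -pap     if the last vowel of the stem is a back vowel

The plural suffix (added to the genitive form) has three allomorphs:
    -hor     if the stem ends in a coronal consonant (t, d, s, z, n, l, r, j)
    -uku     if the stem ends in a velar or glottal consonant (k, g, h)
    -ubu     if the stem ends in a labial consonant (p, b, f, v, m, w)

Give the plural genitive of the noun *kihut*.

The last vowel of *kihut* is /u/, which is a back vowel, so the genitive suffix is -pap, giving *kihutpap*.
Since the final consonant of the genitive form *kihutpap* is /p/ (labial), it takes -ubu, giving *kihutpapubu*.

kihutpapubu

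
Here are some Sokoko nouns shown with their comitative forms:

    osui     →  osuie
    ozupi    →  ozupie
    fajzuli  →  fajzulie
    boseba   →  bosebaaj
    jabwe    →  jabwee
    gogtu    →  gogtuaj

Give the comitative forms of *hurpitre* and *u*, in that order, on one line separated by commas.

hurpitree, uaj

Looking at the last vowel of each stem: -e when the last vowel of the stem is a front vowel (*osui*, *ozupi*, *fajzuli*, *jabwe*); -aj when the last vowel of the stem is a back vowel (*boseba*, *gogtu*).
*hurpitre* — last vowel /e/ (a front vowel) → -e → *hurpitree*.
Since the last vowel of *u* is /u/ (a back vowel), it takes -aj, giving *uaj*.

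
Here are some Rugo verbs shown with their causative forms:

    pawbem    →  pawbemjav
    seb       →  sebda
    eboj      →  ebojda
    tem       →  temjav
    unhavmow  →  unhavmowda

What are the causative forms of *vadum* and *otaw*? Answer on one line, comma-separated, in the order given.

vadumjav, otawda

The suffix is conditioned by the final consonant: -jav when the stem ends in a nasal (*pawbem*, *tem*); -da when the stem ends in a non-nasal consonant (*seb*, *eboj*, *unhavmow*).
The final consonant of *vadum* is /m/, which is a nasal, so the suffix is -jav, giving *vadumjav*.
Since the final consonant of *otaw* is /w/ (non-nasal), it takes -da, giving *otawda*.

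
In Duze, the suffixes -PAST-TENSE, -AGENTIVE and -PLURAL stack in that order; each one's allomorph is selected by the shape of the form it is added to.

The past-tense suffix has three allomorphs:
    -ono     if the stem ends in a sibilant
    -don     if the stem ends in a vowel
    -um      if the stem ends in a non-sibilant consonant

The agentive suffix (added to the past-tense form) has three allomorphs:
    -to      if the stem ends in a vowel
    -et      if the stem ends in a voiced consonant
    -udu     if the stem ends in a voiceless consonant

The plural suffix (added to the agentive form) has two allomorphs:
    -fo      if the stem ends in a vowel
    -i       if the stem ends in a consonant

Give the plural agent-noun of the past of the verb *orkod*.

orkodumeti

The final sound of *orkod* is /d/, which is a non-sibilant consonant, so the past-tense suffix is -um, giving *orkodum*.
The final sound of the past-tense form *orkodum* is /m/, which is a voiced consonant, so the agentive suffix is -et, giving *orkodumet*.
The agentive form *orkodumet* — final sound /t/ (a consonant) → -i → *orkodumeti*.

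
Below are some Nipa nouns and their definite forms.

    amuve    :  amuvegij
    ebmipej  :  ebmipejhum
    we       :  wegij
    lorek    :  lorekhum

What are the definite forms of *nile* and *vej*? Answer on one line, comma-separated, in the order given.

The pattern is consonant vs. vowel: -hum when the stem ends in a consonant (*ebmipej*, *lorek*); -gij when the stem ends in a vowel (*amuve*, *we*).
The final sound of *nile* is /e/, which is a vowel, so the suffix is -gij, giving *nilegij*.
The final sound of *vej* is /j/, which is a consonant, so the suffix is -hum, giving *vejhum*.

nilegij, vejhum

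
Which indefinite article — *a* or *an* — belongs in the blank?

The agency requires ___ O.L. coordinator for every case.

an

The indefinite article is chosen by the initial *sound* of the following word, not its spelling.
The initialism *O.L.* is read letter by letter; the first letter, O, is pronounced /oʊ/, which begins with a vowel sound.
So the article is *an*: The agency requires an O.L. coordinator for every case.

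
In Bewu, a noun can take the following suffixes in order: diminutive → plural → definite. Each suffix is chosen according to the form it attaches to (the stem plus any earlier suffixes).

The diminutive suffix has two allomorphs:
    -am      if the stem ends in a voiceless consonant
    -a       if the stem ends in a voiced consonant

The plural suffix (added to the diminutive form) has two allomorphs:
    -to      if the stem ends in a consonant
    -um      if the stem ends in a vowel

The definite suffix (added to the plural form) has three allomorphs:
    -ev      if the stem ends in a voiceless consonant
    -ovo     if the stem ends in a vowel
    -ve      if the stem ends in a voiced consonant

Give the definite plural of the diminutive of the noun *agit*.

*agit* — final consonant /t/ (voiceless) → -am → *agitam*.
The diminutive form *agitam*: final sound = /m/, a consonant → -to → *agitamto*.
Since the final sound of the plural form *agitamto* is /o/ (a vowel), it takes -ovo, giving *agitamtoovo*.

agitamtoovo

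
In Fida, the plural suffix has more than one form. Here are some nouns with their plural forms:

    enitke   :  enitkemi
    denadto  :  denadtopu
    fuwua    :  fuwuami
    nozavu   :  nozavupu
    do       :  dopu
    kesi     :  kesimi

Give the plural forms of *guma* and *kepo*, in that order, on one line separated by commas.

gumami, kepopu

The alternation tracks the last vowel of the stem — -pu when the last vowel of the stem is a rounded vowel (*denadto*, *nozavu*, *do*); -mi when the last vowel of the stem is an unrounded vowel (*enitke*, *fuwua*, *kesi*).
Since the last vowel of *guma* is /a/ (an unrounded vowel), it takes -mi, giving *gumami*.
Since the last vowel of *kepo* is /o/ (a rounded vowel), it takes -pu, giving *kepopu*.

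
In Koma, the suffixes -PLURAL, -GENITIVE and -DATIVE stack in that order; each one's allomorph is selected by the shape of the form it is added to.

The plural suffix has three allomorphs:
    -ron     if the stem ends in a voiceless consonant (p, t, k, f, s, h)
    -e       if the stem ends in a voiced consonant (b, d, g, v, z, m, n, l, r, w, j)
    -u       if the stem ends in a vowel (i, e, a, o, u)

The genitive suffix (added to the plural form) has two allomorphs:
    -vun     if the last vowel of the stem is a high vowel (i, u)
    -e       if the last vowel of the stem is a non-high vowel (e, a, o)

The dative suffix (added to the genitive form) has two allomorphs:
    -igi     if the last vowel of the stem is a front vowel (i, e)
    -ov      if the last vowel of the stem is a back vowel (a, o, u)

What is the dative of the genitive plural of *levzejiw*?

*levzejiw* — final sound /w/ (a voiced consonant) → -e → *levzejiwe*.
The last vowel of the plural form *levzejiwe* is /e/, which is a non-high vowel, so the genitive suffix is -e, giving *levzejiwee*.
The last vowel of the genitive form *levzejiwee* is /e/, which is a front vowel, so the dative suffix is -igi, giving *levzejiweeigi*.

levzejiweeigi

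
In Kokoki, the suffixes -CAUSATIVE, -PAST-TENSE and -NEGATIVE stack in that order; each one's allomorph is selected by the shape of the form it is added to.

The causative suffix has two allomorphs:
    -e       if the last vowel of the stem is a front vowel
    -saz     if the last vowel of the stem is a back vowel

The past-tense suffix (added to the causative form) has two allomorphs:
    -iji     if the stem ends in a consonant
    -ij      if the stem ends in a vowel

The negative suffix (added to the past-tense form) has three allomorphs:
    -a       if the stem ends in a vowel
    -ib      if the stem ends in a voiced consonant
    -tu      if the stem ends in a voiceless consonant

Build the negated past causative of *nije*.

nijeeijib

The last vowel of *nije* is /e/, which is a front vowel, so the causative suffix is -e, giving *nijee*.
The causative form *nijee*: final sound = /e/, a vowel → -ij → *nijeeij*.
The past-tense form *nijeeij*: final sound = /j/, a voiced consonant → -ib → *nijeeijib*.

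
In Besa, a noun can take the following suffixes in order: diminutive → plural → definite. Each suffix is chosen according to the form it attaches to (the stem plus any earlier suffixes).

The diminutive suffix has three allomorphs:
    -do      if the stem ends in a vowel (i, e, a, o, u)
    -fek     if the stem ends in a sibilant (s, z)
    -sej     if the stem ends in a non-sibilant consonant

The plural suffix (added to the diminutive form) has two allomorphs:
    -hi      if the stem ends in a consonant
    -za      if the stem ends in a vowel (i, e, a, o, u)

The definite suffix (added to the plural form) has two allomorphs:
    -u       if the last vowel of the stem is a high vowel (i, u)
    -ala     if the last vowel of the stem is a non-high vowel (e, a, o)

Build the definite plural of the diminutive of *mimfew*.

mimfewsejhiu

The final sound of *mimfew* is /w/, which is a non-sibilant consonant, so the diminutive suffix is -sej, giving *mimfewsej*.
The diminutive form *mimfewsej* — final sound /j/ (a consonant) → -hi → *mimfewsejhi*.
The plural form *mimfewsejhi* — last vowel /i/ (a high vowel) → -u → *mimfewsejhiu*.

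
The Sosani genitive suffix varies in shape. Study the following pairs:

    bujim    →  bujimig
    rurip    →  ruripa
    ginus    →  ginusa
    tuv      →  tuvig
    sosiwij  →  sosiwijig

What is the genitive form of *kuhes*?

kuhesa

The suffix is conditioned by the final consonant: -a when the stem ends in a voiceless consonant (*rurip*, *ginus*); -ig when the stem ends in a voiced consonant (*bujim*, *tuv*, *sosiwij*).
The final consonant of *kuhes* is /s/, which is voiceless, so the suffix is -a, giving *kuhesa*.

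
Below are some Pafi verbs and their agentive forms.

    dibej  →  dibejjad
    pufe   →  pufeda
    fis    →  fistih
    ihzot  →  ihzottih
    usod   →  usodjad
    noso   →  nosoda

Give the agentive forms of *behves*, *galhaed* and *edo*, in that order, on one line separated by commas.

Looking at the final sound of each stem: -tih when the stem ends in a voiceless consonant (*fis*, *ihzot*); -jad when the stem ends in a voiced consonant (*dibej*, *usod*); -da when the stem ends in a vowel (*pufe*, *noso*).
Since the final sound of *behves* is /s/ (a voiceless consonant), it takes -tih, giving *behvestih*.
*galhaed* — final sound /d/ (a voiced consonant) → -jad → *galhaedjad*.
*edo* — final sound /o/ (a vowel) → -da → *edoda*.

behvestih, galhaedjad, edoda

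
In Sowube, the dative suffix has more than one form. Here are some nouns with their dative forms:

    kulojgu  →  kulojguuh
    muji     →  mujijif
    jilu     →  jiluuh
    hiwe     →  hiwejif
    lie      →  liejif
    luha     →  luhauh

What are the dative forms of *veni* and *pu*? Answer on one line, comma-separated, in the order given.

venijif, puuh

Looking at the last vowel of each stem: -jif when the last vowel of the stem is a front vowel (*muji*, *hiwe*, *lie*); -uh when the last vowel of the stem is a back vowel (*kulojgu*, *jilu*, *luha*).
Since the last vowel of *veni* is /i/ (a front vowel), it takes -jif, giving *venijif*.
*pu*: last vowel = /u/, a back vowel → -uh → *puuh*.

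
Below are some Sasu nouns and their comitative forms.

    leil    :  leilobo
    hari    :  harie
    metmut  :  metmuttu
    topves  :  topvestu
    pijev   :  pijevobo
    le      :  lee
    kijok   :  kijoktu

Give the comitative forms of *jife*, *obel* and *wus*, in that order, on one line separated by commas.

jifee, obelobo, wustu

The pattern is voicing of the final sound: -tu when the stem ends in a voiceless consonant (*metmut*, *topves*, *kijok*); -obo when the stem ends in a voiced consonant (*leil*, *pijev*); -e when the stem ends in a vowel (*hari*, *le*).
*jife* — final sound /e/ (a vowel) → -e → *jifee*.
Since the final sound of *obel* is /l/ (a voiced consonant), it takes -obo, giving *obelobo*.
The final sound of *wus* is /s/, which is a voiceless consonant, so the suffix is -tu, giving *wustu*.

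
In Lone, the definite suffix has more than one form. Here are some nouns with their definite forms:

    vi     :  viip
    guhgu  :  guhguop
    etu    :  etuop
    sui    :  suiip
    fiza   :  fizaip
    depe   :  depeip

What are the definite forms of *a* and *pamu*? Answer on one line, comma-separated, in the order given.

aip, pamuop

The pattern is rounding harmony: -op when the last vowel of the stem is a rounded vowel (*guhgu*, *etu*); -ip when the last vowel of the stem is an unrounded vowel (*vi*, *sui*, *fiza*, *depe*).
Since the last vowel of *a* is /a/ (an unrounded vowel), it takes -ip, giving *aip*.
*pamu*: last vowel = /u/, a rounded vowel → -op → *pamuop*.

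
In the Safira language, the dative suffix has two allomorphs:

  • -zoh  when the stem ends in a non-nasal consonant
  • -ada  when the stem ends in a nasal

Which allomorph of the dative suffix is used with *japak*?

-zoh

Since the final consonant of *japak* is /k/ (non-nasal), it takes -zoh.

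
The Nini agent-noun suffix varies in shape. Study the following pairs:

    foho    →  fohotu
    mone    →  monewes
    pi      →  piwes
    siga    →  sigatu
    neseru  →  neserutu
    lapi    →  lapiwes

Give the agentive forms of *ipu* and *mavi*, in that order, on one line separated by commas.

Looking at the last vowel of each stem: -wes when the last vowel of the stem is a front vowel (*mone*, *pi*, *lapi*); -tu when the last vowel of the stem is a back vowel (*foho*, *siga*, *neseru*).
*ipu*: last vowel = /u/, a back vowel → -tu → *iputu*.
*mavi* — last vowel /i/ (a front vowel) → -wes → *maviwes*.

iputu, maviwes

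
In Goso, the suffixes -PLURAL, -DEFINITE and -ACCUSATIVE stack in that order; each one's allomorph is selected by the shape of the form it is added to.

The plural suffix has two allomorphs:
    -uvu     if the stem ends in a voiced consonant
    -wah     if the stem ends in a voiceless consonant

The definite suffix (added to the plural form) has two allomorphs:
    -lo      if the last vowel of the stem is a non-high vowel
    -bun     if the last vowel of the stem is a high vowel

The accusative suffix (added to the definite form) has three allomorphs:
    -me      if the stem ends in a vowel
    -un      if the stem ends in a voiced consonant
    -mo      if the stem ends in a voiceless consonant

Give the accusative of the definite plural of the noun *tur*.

turuvubunun

Since the final consonant of *tur* is /r/ (voiced), it takes -uvu, giving *turuvu*.
The last vowel of the plural form *turuvu* is /u/, which is a high vowel, so the definite suffix is -bun, giving *turuvubun*.
The definite form *turuvubun*: final sound = /n/, a voiced consonant → -un → *turuvubunun*.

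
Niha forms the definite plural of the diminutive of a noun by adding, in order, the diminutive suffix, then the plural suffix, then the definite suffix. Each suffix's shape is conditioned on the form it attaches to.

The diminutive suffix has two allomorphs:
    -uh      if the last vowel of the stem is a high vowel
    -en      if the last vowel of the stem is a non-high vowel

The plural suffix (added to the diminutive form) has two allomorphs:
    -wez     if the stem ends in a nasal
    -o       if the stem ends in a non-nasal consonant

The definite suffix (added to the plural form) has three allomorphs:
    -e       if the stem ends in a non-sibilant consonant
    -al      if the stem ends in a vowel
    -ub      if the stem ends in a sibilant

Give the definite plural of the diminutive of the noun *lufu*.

lufuuhoal

*lufu* — last vowel /u/ (a high vowel) → -uh → *lufuuh*.
The diminutive form *lufuuh*: final consonant = /h/, non-nasal → -o → *lufuuho*.
Since the final sound of the plural form *lufuuho* is /o/ (a vowel), it takes -al, giving *lufuuhoal*.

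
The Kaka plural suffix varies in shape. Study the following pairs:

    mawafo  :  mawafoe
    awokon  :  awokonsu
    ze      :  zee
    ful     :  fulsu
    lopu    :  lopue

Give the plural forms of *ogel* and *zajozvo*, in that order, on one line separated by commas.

ogelsu, zajozvoe

The pattern is consonant vs. vowel: -su when the stem ends in a consonant (*awokon*, *ful*); -e when the stem ends in a vowel (*mawafo*, *ze*, *lopu*).
The final sound of *ogel* is /l/, which is a consonant, so the suffix is -su, giving *ogelsu*.
*zajozvo*: final sound = /o/, a vowel → -e → *zajozvoe*.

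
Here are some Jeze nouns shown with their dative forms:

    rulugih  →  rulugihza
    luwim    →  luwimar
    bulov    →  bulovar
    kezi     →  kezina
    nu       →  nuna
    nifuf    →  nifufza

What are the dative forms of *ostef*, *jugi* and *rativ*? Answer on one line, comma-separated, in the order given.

The pattern is voicing of the final sound: -za when the stem ends in a voiceless consonant (*rulugih*, *nifuf*); -ar when the stem ends in a voiced consonant (*luwim*, *bulov*); -na when the stem ends in a vowel (*kezi*, *nu*).
*ostef* — final sound /f/ (a voiceless consonant) → -za → *ostefza*.
Since the final sound of *jugi* is /i/ (a vowel), it takes -na, giving *jugina*.
*rativ*: final sound = /v/, a voiced consonant → -ar → *rativar*.

ostefza, jugina, rativar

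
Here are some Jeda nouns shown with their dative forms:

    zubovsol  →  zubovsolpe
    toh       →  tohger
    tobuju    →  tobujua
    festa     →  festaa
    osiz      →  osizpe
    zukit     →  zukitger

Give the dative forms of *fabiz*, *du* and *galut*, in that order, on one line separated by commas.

fabizpe, dua, galutger

Looking at the final sound of each stem: -ger when the stem ends in a voiceless consonant (*toh*, *zukit*); -pe when the stem ends in a voiced consonant (*zubovsol*, *osiz*); -a when the stem ends in a vowel (*tobuju*, *festa*).
The final sound of *fabiz* is /z/, which is a voiced consonant, so the suffix is -pe, giving *fabizpe*.
Since the final sound of *du* is /u/ (a vowel), it takes -a, giving *dua*.
*galut* — final sound /t/ (a voiceless consonant) → -ger → *galutger*.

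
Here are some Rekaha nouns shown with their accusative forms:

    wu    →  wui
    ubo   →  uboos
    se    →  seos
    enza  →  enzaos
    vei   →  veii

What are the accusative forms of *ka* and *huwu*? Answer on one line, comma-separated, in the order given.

kaos, huwui

The alternation tracks the last vowel of the stem — -i when the last vowel of the stem is a high vowel (*wu*, *vei*); -os when the last vowel of the stem is a non-high vowel (*ubo*, *se*, *enza*).
*ka* — last vowel /a/ (a non-high vowel) → -os → *kaos*.
The last vowel of *huwu* is /u/, which is a high vowel, so the suffix is -i, giving *huwui*.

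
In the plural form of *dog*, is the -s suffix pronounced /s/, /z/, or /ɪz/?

/z/

The stem *dog* ends in a voiced non-sibilant sound.
The plural suffix surfaces as /ɪz/ after sibilants, /s/ after other voiceless consonants, and /z/ after other voiced sounds.
So the plural -s on *dog* is pronounced /z/.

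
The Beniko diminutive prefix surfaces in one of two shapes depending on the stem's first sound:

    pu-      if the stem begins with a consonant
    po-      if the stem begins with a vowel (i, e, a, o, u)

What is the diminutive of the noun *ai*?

poai

Since the first sound of *ai* is /a/ (a vowel), it takes po-, giving *poai*.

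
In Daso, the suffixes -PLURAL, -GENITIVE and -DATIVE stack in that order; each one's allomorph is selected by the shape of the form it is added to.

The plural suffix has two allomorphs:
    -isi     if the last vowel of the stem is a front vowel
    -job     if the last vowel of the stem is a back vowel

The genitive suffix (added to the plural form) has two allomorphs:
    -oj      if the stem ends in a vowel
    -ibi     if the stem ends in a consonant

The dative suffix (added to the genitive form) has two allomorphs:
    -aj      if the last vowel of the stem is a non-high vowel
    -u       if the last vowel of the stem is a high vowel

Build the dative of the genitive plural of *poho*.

pohojobibiu

*poho* — last vowel /o/ (a back vowel) → -job → *pohojob*.
The plural form *pohojob* — final sound /b/ (a consonant) → -ibi → *pohojobibi*.
Since the last vowel of the genitive form *pohojobibi* is /i/ (a high vowel), it takes -u, giving *pohojobibiu*.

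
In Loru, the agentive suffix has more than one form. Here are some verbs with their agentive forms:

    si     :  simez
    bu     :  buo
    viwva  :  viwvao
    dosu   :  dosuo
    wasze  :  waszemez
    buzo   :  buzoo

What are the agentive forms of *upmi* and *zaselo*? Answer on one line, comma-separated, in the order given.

The pattern is front/back vowel harmony: -mez when the last vowel of the stem is a front vowel (*si*, *wasze*); -o when the last vowel of the stem is a back vowel (*bu*, *viwva*, *dosu*, *buzo*).
*upmi*: last vowel = /i/, a front vowel → -mez → *upmimez*.
*zaselo* — last vowel /o/ (a back vowel) → -o → *zaseloo*.

upmimez, zaseloo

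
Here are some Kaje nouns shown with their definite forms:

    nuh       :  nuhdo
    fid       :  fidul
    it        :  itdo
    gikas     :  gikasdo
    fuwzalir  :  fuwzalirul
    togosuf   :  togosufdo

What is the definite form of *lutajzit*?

lutajzitdo

The alternation tracks the final consonant of the stem — -do when the stem ends in a voiceless consonant (*nuh*, *it*, *gikas*, *togosuf*); -ul when the stem ends in a voiced consonant (*fid*, *fuwzalir*).
*lutajzit*: final consonant = /t/, voiceless → -do → *lutajzitdo*.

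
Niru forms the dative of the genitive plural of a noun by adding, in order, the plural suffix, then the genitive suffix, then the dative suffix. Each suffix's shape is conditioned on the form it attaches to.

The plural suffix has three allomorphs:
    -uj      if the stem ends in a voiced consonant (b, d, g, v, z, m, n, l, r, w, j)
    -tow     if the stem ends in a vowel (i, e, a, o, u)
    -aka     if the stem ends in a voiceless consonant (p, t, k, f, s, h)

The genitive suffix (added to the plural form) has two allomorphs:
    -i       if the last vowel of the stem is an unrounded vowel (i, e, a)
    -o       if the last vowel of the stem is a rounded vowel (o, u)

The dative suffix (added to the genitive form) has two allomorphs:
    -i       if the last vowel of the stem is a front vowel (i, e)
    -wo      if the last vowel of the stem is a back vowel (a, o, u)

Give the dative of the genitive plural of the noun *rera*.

reratowowo

The final sound of *rera* is /a/, which is a vowel, so the plural suffix is -tow, giving *reratow*.
The plural form *reratow* — last vowel /o/ (a rounded vowel) → -o → *reratowo*.
Since the last vowel of the genitive form *reratowo* is /o/ (a back vowel), it takes -wo, giving *reratowowo*.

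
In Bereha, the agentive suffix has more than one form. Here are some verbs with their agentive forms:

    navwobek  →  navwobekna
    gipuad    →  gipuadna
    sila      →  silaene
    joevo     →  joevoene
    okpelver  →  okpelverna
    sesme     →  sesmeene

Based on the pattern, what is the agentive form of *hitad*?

hitadna

The pattern is consonant vs. vowel: -na when the stem ends in a consonant (*navwobek*, *gipuad*, *okpelver*); -ene when the stem ends in a vowel (*sila*, *joevo*, *sesme*).
*hitad* — final sound /d/ (a consonant) → -na → *hitadna*.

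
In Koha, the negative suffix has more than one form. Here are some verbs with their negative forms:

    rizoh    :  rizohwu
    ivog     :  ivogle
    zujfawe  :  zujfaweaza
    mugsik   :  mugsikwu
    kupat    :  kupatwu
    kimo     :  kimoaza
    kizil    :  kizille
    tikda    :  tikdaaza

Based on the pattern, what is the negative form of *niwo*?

niwoaza

The suffix is conditioned by the final sound: -wu when the stem ends in a voiceless consonant (*rizoh*, *mugsik*, *kupat*); -le when the stem ends in a voiced consonant (*ivog*, *kizil*); -aza when the stem ends in a vowel (*zujfawe*, *kimo*, *tikda*).
*niwo* — final sound /o/ (a vowel) → -aza → *niwoaza*.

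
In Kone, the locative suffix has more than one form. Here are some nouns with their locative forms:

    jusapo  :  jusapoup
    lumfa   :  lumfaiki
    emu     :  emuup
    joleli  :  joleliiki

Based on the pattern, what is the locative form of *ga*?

gaiki

The suffix is conditioned by the last vowel: -up when the last vowel of the stem is a rounded vowel (*jusapo*, *emu*); -iki when the last vowel of the stem is an unrounded vowel (*lumfa*, *joleli*).
*ga*: last vowel = /a/, an unrounded vowel → -iki → *gaiki*.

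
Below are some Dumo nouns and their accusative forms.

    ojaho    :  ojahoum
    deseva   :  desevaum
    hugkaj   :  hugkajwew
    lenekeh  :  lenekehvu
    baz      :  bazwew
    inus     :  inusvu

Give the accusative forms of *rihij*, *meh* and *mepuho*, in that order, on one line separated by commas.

rihijwew, mehvu, mepuhoum

The pattern is voicing of the final sound: -vu when the stem ends in a voiceless consonant (*lenekeh*, *inus*); -wew when the stem ends in a voiced consonant (*hugkaj*, *baz*); -um when the stem ends in a vowel (*ojaho*, *deseva*).
*rihij* — final sound /j/ (a voiced consonant) → -wew → *rihijwew*.
*meh*: final sound = /h/, a voiceless consonant → -vu → *mehvu*.
*mepuho*: final sound = /o/, a vowel → -um → *mepuhoum*.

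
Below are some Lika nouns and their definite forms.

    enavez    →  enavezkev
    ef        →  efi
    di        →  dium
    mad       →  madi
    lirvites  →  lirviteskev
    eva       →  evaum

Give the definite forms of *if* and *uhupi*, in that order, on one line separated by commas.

Looking at the final sound of each stem: -kev when the stem ends in a sibilant (*enavez*, *lirvites*); -i when the stem ends in a non-sibilant consonant (*ef*, *mad*); -um when the stem ends in a vowel (*di*, *eva*).
Since the final sound of *if* is /f/ (a non-sibilant consonant), it takes -i, giving *ifi*.
*uhupi*: final sound = /i/, a vowel → -um → *uhupium*.

ifi, uhupium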